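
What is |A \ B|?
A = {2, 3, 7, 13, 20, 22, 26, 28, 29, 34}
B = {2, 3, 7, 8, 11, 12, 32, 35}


Set A = {2, 3, 7, 13, 20, 22, 26, 28, 29, 34}
Set B = {2, 3, 7, 8, 11, 12, 32, 35}
A \ B = {13, 20, 22, 26, 28, 29, 34}
|A \ B| = 7

7


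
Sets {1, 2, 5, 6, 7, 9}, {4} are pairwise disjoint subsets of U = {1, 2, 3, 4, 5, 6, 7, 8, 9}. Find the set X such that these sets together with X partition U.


U = {1, 2, 3, 4, 5, 6, 7, 8, 9}
Shown blocks: {1, 2, 5, 6, 7, 9}, {4}
A partition's blocks are pairwise disjoint and cover U, so the missing block = U \ (union of shown blocks).
Union of shown blocks: {1, 2, 4, 5, 6, 7, 9}
Missing block = U \ (union) = {3, 8}

{3, 8}


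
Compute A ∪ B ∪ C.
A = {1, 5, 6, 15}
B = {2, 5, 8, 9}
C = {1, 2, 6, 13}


Set A = {1, 5, 6, 15}
Set B = {2, 5, 8, 9}
Set C = {1, 2, 6, 13}
First, A ∪ B = {1, 2, 5, 6, 8, 9, 15}
Then, (A ∪ B) ∪ C = {1, 2, 5, 6, 8, 9, 13, 15}

{1, 2, 5, 6, 8, 9, 13, 15}


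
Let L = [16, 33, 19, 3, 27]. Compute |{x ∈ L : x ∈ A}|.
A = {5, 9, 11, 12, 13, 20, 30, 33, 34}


Set A = {5, 9, 11, 12, 13, 20, 30, 33, 34}
Candidates: [16, 33, 19, 3, 27]
Check each candidate:
16 ∉ A, 33 ∈ A, 19 ∉ A, 3 ∉ A, 27 ∉ A
Count of candidates in A: 1

1


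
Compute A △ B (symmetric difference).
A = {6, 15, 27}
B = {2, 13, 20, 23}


Set A = {6, 15, 27}
Set B = {2, 13, 20, 23}
A △ B = (A \ B) ∪ (B \ A)
Elements in A but not B: {6, 15, 27}
Elements in B but not A: {2, 13, 20, 23}
A △ B = {2, 6, 13, 15, 20, 23, 27}

{2, 6, 13, 15, 20, 23, 27}


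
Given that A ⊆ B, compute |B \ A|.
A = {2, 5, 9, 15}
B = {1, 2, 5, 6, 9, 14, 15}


Set A = {2, 5, 9, 15}, |A| = 4
Set B = {1, 2, 5, 6, 9, 14, 15}, |B| = 7
Since A ⊆ B: B \ A = {1, 6, 14}
|B| - |A| = 7 - 4 = 3

3


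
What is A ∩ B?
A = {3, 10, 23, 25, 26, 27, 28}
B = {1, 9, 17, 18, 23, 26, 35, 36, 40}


Set A = {3, 10, 23, 25, 26, 27, 28}
Set B = {1, 9, 17, 18, 23, 26, 35, 36, 40}
A ∩ B includes only elements in both sets.
Check each element of A against B:
3 ✗, 10 ✗, 23 ✓, 25 ✗, 26 ✓, 27 ✗, 28 ✗
A ∩ B = {23, 26}

{23, 26}


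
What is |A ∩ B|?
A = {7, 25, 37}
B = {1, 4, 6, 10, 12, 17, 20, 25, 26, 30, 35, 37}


Set A = {7, 25, 37}
Set B = {1, 4, 6, 10, 12, 17, 20, 25, 26, 30, 35, 37}
A ∩ B = {25, 37}
|A ∩ B| = 2

2


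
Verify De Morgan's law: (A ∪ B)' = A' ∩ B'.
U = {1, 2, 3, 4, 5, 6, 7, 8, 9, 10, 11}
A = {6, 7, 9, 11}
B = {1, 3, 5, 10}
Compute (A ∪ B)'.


U = {1, 2, 3, 4, 5, 6, 7, 8, 9, 10, 11}
A = {6, 7, 9, 11}, B = {1, 3, 5, 10}
A ∪ B = {1, 3, 5, 6, 7, 9, 10, 11}
(A ∪ B)' = U \ (A ∪ B) = {2, 4, 8}
Verification via A' ∩ B': A' = {1, 2, 3, 4, 5, 8, 10}, B' = {2, 4, 6, 7, 8, 9, 11}
A' ∩ B' = {2, 4, 8} ✓

{2, 4, 8}


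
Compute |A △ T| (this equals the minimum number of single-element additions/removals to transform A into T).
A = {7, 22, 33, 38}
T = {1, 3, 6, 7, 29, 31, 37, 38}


Set A = {7, 22, 33, 38}
Set T = {1, 3, 6, 7, 29, 31, 37, 38}
Elements to remove from A (in A, not in T): {22, 33} → 2 removals
Elements to add to A (in T, not in A): {1, 3, 6, 29, 31, 37} → 6 additions
Total edits = 2 + 6 = 8

8


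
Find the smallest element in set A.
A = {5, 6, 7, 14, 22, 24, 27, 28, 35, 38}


Set A = {5, 6, 7, 14, 22, 24, 27, 28, 35, 38}
Elements in ascending order: 5, 6, 7, 14, 22, 24, 27, 28, 35, 38
The smallest element is 5.

5


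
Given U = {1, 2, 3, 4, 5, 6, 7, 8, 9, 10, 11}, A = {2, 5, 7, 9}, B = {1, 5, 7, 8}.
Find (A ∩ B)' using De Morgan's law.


U = {1, 2, 3, 4, 5, 6, 7, 8, 9, 10, 11}
A = {2, 5, 7, 9}, B = {1, 5, 7, 8}
A ∩ B = {5, 7}
(A ∩ B)' = U \ (A ∩ B) = {1, 2, 3, 4, 6, 8, 9, 10, 11}
Verification via A' ∪ B': A' = {1, 3, 4, 6, 8, 10, 11}, B' = {2, 3, 4, 6, 9, 10, 11}
A' ∪ B' = {1, 2, 3, 4, 6, 8, 9, 10, 11} ✓

{1, 2, 3, 4, 6, 8, 9, 10, 11}


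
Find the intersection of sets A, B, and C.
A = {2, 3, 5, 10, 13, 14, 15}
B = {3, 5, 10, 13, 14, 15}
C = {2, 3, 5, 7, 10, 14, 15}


Set A = {2, 3, 5, 10, 13, 14, 15}
Set B = {3, 5, 10, 13, 14, 15}
Set C = {2, 3, 5, 7, 10, 14, 15}
First, A ∩ B = {3, 5, 10, 13, 14, 15}
Then, (A ∩ B) ∩ C = {3, 5, 10, 14, 15}

{3, 5, 10, 14, 15}


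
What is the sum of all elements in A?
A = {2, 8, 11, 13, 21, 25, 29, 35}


Set A = {2, 8, 11, 13, 21, 25, 29, 35}
Sum = 2 + 8 + 11 + 13 + 21 + 25 + 29 + 35 = 144

144


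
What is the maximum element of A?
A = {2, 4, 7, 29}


Set A = {2, 4, 7, 29}
Elements in ascending order: 2, 4, 7, 29
The largest element is 29.

29


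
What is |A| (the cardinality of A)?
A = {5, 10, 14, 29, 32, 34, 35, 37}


Set A = {5, 10, 14, 29, 32, 34, 35, 37}
Listing elements: 5, 10, 14, 29, 32, 34, 35, 37
Counting: 8 elements
|A| = 8

8


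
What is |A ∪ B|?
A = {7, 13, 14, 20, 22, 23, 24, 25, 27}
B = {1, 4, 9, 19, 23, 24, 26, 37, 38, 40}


Set A = {7, 13, 14, 20, 22, 23, 24, 25, 27}, |A| = 9
Set B = {1, 4, 9, 19, 23, 24, 26, 37, 38, 40}, |B| = 10
A ∩ B = {23, 24}, |A ∩ B| = 2
|A ∪ B| = |A| + |B| - |A ∩ B| = 9 + 10 - 2 = 17

17


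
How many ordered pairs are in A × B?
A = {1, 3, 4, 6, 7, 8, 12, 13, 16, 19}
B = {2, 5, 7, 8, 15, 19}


Set A = {1, 3, 4, 6, 7, 8, 12, 13, 16, 19} has 10 elements.
Set B = {2, 5, 7, 8, 15, 19} has 6 elements.
|A × B| = |A| × |B| = 10 × 6 = 60

60


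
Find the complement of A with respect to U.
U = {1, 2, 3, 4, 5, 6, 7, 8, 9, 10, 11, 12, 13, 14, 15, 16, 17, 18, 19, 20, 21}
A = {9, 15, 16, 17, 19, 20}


Universal set U = {1, 2, 3, 4, 5, 6, 7, 8, 9, 10, 11, 12, 13, 14, 15, 16, 17, 18, 19, 20, 21}
Set A = {9, 15, 16, 17, 19, 20}
A' = U \ A = elements in U but not in A
Checking each element of U:
1 (not in A, include), 2 (not in A, include), 3 (not in A, include), 4 (not in A, include), 5 (not in A, include), 6 (not in A, include), 7 (not in A, include), 8 (not in A, include), 9 (in A, exclude), 10 (not in A, include), 11 (not in A, include), 12 (not in A, include), 13 (not in A, include), 14 (not in A, include), 15 (in A, exclude), 16 (in A, exclude), 17 (in A, exclude), 18 (not in A, include), 19 (in A, exclude), 20 (in A, exclude), 21 (not in A, include)
A' = {1, 2, 3, 4, 5, 6, 7, 8, 10, 11, 12, 13, 14, 18, 21}

{1, 2, 3, 4, 5, 6, 7, 8, 10, 11, 12, 13, 14, 18, 21}


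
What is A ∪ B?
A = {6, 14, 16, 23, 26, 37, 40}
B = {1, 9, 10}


Set A = {6, 14, 16, 23, 26, 37, 40}
Set B = {1, 9, 10}
A ∪ B includes all elements in either set.
Elements from A: {6, 14, 16, 23, 26, 37, 40}
Elements from B not already included: {1, 9, 10}
A ∪ B = {1, 6, 9, 10, 14, 16, 23, 26, 37, 40}

{1, 6, 9, 10, 14, 16, 23, 26, 37, 40}


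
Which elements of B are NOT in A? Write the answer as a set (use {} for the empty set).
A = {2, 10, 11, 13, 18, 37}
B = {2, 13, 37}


Set A = {2, 10, 11, 13, 18, 37}
Set B = {2, 13, 37}
Check each element of B against A:
2 ∈ A, 13 ∈ A, 37 ∈ A
Elements of B not in A: {}

{}


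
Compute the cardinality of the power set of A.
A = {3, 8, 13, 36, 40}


Set A = {3, 8, 13, 36, 40}
|A| = 5
The power set P(A) contains all subsets of A.
|P(A)| = 2^|A| = 2^5 = 32

32


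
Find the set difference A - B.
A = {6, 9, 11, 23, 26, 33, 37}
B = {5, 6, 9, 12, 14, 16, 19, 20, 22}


Set A = {6, 9, 11, 23, 26, 33, 37}
Set B = {5, 6, 9, 12, 14, 16, 19, 20, 22}
A \ B includes elements in A that are not in B.
Check each element of A:
6 (in B, remove), 9 (in B, remove), 11 (not in B, keep), 23 (not in B, keep), 26 (not in B, keep), 33 (not in B, keep), 37 (not in B, keep)
A \ B = {11, 23, 26, 33, 37}

{11, 23, 26, 33, 37}


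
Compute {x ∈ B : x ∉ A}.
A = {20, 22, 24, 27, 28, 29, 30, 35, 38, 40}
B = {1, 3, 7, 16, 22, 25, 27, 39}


Set A = {20, 22, 24, 27, 28, 29, 30, 35, 38, 40}
Set B = {1, 3, 7, 16, 22, 25, 27, 39}
Check each element of B against A:
1 ∉ A (include), 3 ∉ A (include), 7 ∉ A (include), 16 ∉ A (include), 22 ∈ A, 25 ∉ A (include), 27 ∈ A, 39 ∉ A (include)
Elements of B not in A: {1, 3, 7, 16, 25, 39}

{1, 3, 7, 16, 25, 39}


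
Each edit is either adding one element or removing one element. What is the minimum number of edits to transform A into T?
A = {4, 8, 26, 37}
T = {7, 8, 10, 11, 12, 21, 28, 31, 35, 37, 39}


Set A = {4, 8, 26, 37}
Set T = {7, 8, 10, 11, 12, 21, 28, 31, 35, 37, 39}
Elements to remove from A (in A, not in T): {4, 26} → 2 removals
Elements to add to A (in T, not in A): {7, 10, 11, 12, 21, 28, 31, 35, 39} → 9 additions
Total edits = 2 + 9 = 11

11


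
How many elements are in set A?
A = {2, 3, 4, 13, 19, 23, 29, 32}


Set A = {2, 3, 4, 13, 19, 23, 29, 32}
Listing elements: 2, 3, 4, 13, 19, 23, 29, 32
Counting: 8 elements
|A| = 8

8


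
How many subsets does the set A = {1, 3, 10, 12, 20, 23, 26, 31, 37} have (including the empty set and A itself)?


Set A = {1, 3, 10, 12, 20, 23, 26, 31, 37}
|A| = 9
The power set P(A) contains all subsets of A.
|P(A)| = 2^|A| = 2^9 = 512

512


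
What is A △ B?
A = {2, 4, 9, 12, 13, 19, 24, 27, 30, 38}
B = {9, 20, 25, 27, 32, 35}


Set A = {2, 4, 9, 12, 13, 19, 24, 27, 30, 38}
Set B = {9, 20, 25, 27, 32, 35}
A △ B = (A \ B) ∪ (B \ A)
Elements in A but not B: {2, 4, 12, 13, 19, 24, 30, 38}
Elements in B but not A: {20, 25, 32, 35}
A △ B = {2, 4, 12, 13, 19, 20, 24, 25, 30, 32, 35, 38}

{2, 4, 12, 13, 19, 20, 24, 25, 30, 32, 35, 38}


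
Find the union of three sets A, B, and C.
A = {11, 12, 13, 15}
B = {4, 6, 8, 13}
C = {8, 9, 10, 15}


Set A = {11, 12, 13, 15}
Set B = {4, 6, 8, 13}
Set C = {8, 9, 10, 15}
First, A ∪ B = {4, 6, 8, 11, 12, 13, 15}
Then, (A ∪ B) ∪ C = {4, 6, 8, 9, 10, 11, 12, 13, 15}

{4, 6, 8, 9, 10, 11, 12, 13, 15}


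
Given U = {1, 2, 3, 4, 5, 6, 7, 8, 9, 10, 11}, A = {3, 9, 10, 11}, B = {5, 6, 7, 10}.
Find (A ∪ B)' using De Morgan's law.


U = {1, 2, 3, 4, 5, 6, 7, 8, 9, 10, 11}
A = {3, 9, 10, 11}, B = {5, 6, 7, 10}
A ∪ B = {3, 5, 6, 7, 9, 10, 11}
(A ∪ B)' = U \ (A ∪ B) = {1, 2, 4, 8}
Verification via A' ∩ B': A' = {1, 2, 4, 5, 6, 7, 8}, B' = {1, 2, 3, 4, 8, 9, 11}
A' ∩ B' = {1, 2, 4, 8} ✓

{1, 2, 4, 8}


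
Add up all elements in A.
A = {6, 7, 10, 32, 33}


Set A = {6, 7, 10, 32, 33}
Sum = 6 + 7 + 10 + 32 + 33 = 88

88


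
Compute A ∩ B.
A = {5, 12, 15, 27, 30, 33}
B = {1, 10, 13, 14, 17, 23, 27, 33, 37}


Set A = {5, 12, 15, 27, 30, 33}
Set B = {1, 10, 13, 14, 17, 23, 27, 33, 37}
A ∩ B includes only elements in both sets.
Check each element of A against B:
5 ✗, 12 ✗, 15 ✗, 27 ✓, 30 ✗, 33 ✓
A ∩ B = {27, 33}

{27, 33}


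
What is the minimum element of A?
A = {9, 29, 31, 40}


Set A = {9, 29, 31, 40}
Elements in ascending order: 9, 29, 31, 40
The smallest element is 9.

9


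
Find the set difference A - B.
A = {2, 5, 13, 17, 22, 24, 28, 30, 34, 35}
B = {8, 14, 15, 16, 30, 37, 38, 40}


Set A = {2, 5, 13, 17, 22, 24, 28, 30, 34, 35}
Set B = {8, 14, 15, 16, 30, 37, 38, 40}
A \ B includes elements in A that are not in B.
Check each element of A:
2 (not in B, keep), 5 (not in B, keep), 13 (not in B, keep), 17 (not in B, keep), 22 (not in B, keep), 24 (not in B, keep), 28 (not in B, keep), 30 (in B, remove), 34 (not in B, keep), 35 (not in B, keep)
A \ B = {2, 5, 13, 17, 22, 24, 28, 34, 35}

{2, 5, 13, 17, 22, 24, 28, 34, 35}


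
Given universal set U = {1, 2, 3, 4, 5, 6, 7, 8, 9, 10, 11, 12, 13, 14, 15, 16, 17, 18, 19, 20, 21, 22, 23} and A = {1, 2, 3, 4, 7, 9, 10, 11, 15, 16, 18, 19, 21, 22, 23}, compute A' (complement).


Universal set U = {1, 2, 3, 4, 5, 6, 7, 8, 9, 10, 11, 12, 13, 14, 15, 16, 17, 18, 19, 20, 21, 22, 23}
Set A = {1, 2, 3, 4, 7, 9, 10, 11, 15, 16, 18, 19, 21, 22, 23}
A' = U \ A = elements in U but not in A
Checking each element of U:
1 (in A, exclude), 2 (in A, exclude), 3 (in A, exclude), 4 (in A, exclude), 5 (not in A, include), 6 (not in A, include), 7 (in A, exclude), 8 (not in A, include), 9 (in A, exclude), 10 (in A, exclude), 11 (in A, exclude), 12 (not in A, include), 13 (not in A, include), 14 (not in A, include), 15 (in A, exclude), 16 (in A, exclude), 17 (not in A, include), 18 (in A, exclude), 19 (in A, exclude), 20 (not in A, include), 21 (in A, exclude), 22 (in A, exclude), 23 (in A, exclude)
A' = {5, 6, 8, 12, 13, 14, 17, 20}

{5, 6, 8, 12, 13, 14, 17, 20}


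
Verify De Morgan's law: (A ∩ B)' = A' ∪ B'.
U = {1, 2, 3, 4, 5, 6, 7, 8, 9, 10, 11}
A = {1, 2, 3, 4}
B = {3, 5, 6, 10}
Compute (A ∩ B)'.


U = {1, 2, 3, 4, 5, 6, 7, 8, 9, 10, 11}
A = {1, 2, 3, 4}, B = {3, 5, 6, 10}
A ∩ B = {3}
(A ∩ B)' = U \ (A ∩ B) = {1, 2, 4, 5, 6, 7, 8, 9, 10, 11}
Verification via A' ∪ B': A' = {5, 6, 7, 8, 9, 10, 11}, B' = {1, 2, 4, 7, 8, 9, 11}
A' ∪ B' = {1, 2, 4, 5, 6, 7, 8, 9, 10, 11} ✓

{1, 2, 4, 5, 6, 7, 8, 9, 10, 11}


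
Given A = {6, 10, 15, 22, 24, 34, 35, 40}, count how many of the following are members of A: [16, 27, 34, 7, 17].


Set A = {6, 10, 15, 22, 24, 34, 35, 40}
Candidates: [16, 27, 34, 7, 17]
Check each candidate:
16 ∉ A, 27 ∉ A, 34 ∈ A, 7 ∉ A, 17 ∉ A
Count of candidates in A: 1

1


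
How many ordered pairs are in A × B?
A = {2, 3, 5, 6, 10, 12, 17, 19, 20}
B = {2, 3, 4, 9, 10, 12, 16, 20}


Set A = {2, 3, 5, 6, 10, 12, 17, 19, 20} has 9 elements.
Set B = {2, 3, 4, 9, 10, 12, 16, 20} has 8 elements.
|A × B| = |A| × |B| = 9 × 8 = 72

72


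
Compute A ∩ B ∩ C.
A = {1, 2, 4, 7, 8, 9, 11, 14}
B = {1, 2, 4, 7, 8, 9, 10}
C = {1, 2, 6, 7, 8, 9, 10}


Set A = {1, 2, 4, 7, 8, 9, 11, 14}
Set B = {1, 2, 4, 7, 8, 9, 10}
Set C = {1, 2, 6, 7, 8, 9, 10}
First, A ∩ B = {1, 2, 4, 7, 8, 9}
Then, (A ∩ B) ∩ C = {1, 2, 7, 8, 9}

{1, 2, 7, 8, 9}


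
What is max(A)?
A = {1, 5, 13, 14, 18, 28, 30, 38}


Set A = {1, 5, 13, 14, 18, 28, 30, 38}
Elements in ascending order: 1, 5, 13, 14, 18, 28, 30, 38
The largest element is 38.

38


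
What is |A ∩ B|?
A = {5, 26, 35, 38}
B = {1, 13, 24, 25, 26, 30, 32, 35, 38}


Set A = {5, 26, 35, 38}
Set B = {1, 13, 24, 25, 26, 30, 32, 35, 38}
A ∩ B = {26, 35, 38}
|A ∩ B| = 3

3


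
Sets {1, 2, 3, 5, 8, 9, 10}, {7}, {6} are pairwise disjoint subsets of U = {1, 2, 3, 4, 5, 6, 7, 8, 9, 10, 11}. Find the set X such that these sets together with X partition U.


U = {1, 2, 3, 4, 5, 6, 7, 8, 9, 10, 11}
Shown blocks: {1, 2, 3, 5, 8, 9, 10}, {7}, {6}
A partition's blocks are pairwise disjoint and cover U, so the missing block = U \ (union of shown blocks).
Union of shown blocks: {1, 2, 3, 5, 6, 7, 8, 9, 10}
Missing block = U \ (union) = {4, 11}

{4, 11}


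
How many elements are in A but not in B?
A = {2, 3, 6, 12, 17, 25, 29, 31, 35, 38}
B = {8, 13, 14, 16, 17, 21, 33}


Set A = {2, 3, 6, 12, 17, 25, 29, 31, 35, 38}
Set B = {8, 13, 14, 16, 17, 21, 33}
A \ B = {2, 3, 6, 12, 25, 29, 31, 35, 38}
|A \ B| = 9

9


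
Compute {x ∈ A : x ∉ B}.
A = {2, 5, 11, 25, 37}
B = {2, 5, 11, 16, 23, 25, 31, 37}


Set A = {2, 5, 11, 25, 37}
Set B = {2, 5, 11, 16, 23, 25, 31, 37}
Check each element of A against B:
2 ∈ B, 5 ∈ B, 11 ∈ B, 25 ∈ B, 37 ∈ B
Elements of A not in B: {}

{}


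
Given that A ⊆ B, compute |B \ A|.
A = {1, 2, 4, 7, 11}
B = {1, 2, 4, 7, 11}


Set A = {1, 2, 4, 7, 11}, |A| = 5
Set B = {1, 2, 4, 7, 11}, |B| = 5
Since A ⊆ B: B \ A = {}
|B| - |A| = 5 - 5 = 0

0


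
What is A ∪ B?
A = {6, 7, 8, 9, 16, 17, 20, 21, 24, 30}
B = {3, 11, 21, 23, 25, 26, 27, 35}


Set A = {6, 7, 8, 9, 16, 17, 20, 21, 24, 30}
Set B = {3, 11, 21, 23, 25, 26, 27, 35}
A ∪ B includes all elements in either set.
Elements from A: {6, 7, 8, 9, 16, 17, 20, 21, 24, 30}
Elements from B not already included: {3, 11, 23, 25, 26, 27, 35}
A ∪ B = {3, 6, 7, 8, 9, 11, 16, 17, 20, 21, 23, 24, 25, 26, 27, 30, 35}

{3, 6, 7, 8, 9, 11, 16, 17, 20, 21, 23, 24, 25, 26, 27, 30, 35}


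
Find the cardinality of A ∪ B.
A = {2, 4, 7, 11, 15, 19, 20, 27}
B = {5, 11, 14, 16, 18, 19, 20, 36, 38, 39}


Set A = {2, 4, 7, 11, 15, 19, 20, 27}, |A| = 8
Set B = {5, 11, 14, 16, 18, 19, 20, 36, 38, 39}, |B| = 10
A ∩ B = {11, 19, 20}, |A ∩ B| = 3
|A ∪ B| = |A| + |B| - |A ∩ B| = 8 + 10 - 3 = 15

15


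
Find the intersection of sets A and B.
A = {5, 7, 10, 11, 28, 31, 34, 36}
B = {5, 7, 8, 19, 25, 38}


Set A = {5, 7, 10, 11, 28, 31, 34, 36}
Set B = {5, 7, 8, 19, 25, 38}
A ∩ B includes only elements in both sets.
Check each element of A against B:
5 ✓, 7 ✓, 10 ✗, 11 ✗, 28 ✗, 31 ✗, 34 ✗, 36 ✗
A ∩ B = {5, 7}

{5, 7}


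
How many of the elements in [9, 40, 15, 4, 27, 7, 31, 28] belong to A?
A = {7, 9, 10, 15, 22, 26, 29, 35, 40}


Set A = {7, 9, 10, 15, 22, 26, 29, 35, 40}
Candidates: [9, 40, 15, 4, 27, 7, 31, 28]
Check each candidate:
9 ∈ A, 40 ∈ A, 15 ∈ A, 4 ∉ A, 27 ∉ A, 7 ∈ A, 31 ∉ A, 28 ∉ A
Count of candidates in A: 4

4


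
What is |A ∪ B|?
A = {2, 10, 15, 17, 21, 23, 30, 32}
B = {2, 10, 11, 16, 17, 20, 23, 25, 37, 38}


Set A = {2, 10, 15, 17, 21, 23, 30, 32}, |A| = 8
Set B = {2, 10, 11, 16, 17, 20, 23, 25, 37, 38}, |B| = 10
A ∩ B = {2, 10, 17, 23}, |A ∩ B| = 4
|A ∪ B| = |A| + |B| - |A ∩ B| = 8 + 10 - 4 = 14

14


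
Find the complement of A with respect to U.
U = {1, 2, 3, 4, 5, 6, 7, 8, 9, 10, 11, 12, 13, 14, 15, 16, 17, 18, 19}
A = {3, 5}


Universal set U = {1, 2, 3, 4, 5, 6, 7, 8, 9, 10, 11, 12, 13, 14, 15, 16, 17, 18, 19}
Set A = {3, 5}
A' = U \ A = elements in U but not in A
Checking each element of U:
1 (not in A, include), 2 (not in A, include), 3 (in A, exclude), 4 (not in A, include), 5 (in A, exclude), 6 (not in A, include), 7 (not in A, include), 8 (not in A, include), 9 (not in A, include), 10 (not in A, include), 11 (not in A, include), 12 (not in A, include), 13 (not in A, include), 14 (not in A, include), 15 (not in A, include), 16 (not in A, include), 17 (not in A, include), 18 (not in A, include), 19 (not in A, include)
A' = {1, 2, 4, 6, 7, 8, 9, 10, 11, 12, 13, 14, 15, 16, 17, 18, 19}

{1, 2, 4, 6, 7, 8, 9, 10, 11, 12, 13, 14, 15, 16, 17, 18, 19}


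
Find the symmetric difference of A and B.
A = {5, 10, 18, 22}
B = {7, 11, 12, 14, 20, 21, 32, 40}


Set A = {5, 10, 18, 22}
Set B = {7, 11, 12, 14, 20, 21, 32, 40}
A △ B = (A \ B) ∪ (B \ A)
Elements in A but not B: {5, 10, 18, 22}
Elements in B but not A: {7, 11, 12, 14, 20, 21, 32, 40}
A △ B = {5, 7, 10, 11, 12, 14, 18, 20, 21, 22, 32, 40}

{5, 7, 10, 11, 12, 14, 18, 20, 21, 22, 32, 40}


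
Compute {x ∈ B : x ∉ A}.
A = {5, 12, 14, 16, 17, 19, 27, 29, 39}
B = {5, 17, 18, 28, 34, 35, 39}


Set A = {5, 12, 14, 16, 17, 19, 27, 29, 39}
Set B = {5, 17, 18, 28, 34, 35, 39}
Check each element of B against A:
5 ∈ A, 17 ∈ A, 18 ∉ A (include), 28 ∉ A (include), 34 ∉ A (include), 35 ∉ A (include), 39 ∈ A
Elements of B not in A: {18, 28, 34, 35}

{18, 28, 34, 35}


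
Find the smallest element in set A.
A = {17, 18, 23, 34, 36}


Set A = {17, 18, 23, 34, 36}
Elements in ascending order: 17, 18, 23, 34, 36
The smallest element is 17.

17


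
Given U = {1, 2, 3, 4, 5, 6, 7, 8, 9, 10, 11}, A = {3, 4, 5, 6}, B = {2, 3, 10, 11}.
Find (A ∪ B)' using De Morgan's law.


U = {1, 2, 3, 4, 5, 6, 7, 8, 9, 10, 11}
A = {3, 4, 5, 6}, B = {2, 3, 10, 11}
A ∪ B = {2, 3, 4, 5, 6, 10, 11}
(A ∪ B)' = U \ (A ∪ B) = {1, 7, 8, 9}
Verification via A' ∩ B': A' = {1, 2, 7, 8, 9, 10, 11}, B' = {1, 4, 5, 6, 7, 8, 9}
A' ∩ B' = {1, 7, 8, 9} ✓

{1, 7, 8, 9}


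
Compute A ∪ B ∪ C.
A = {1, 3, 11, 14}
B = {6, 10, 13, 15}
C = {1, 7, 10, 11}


Set A = {1, 3, 11, 14}
Set B = {6, 10, 13, 15}
Set C = {1, 7, 10, 11}
First, A ∪ B = {1, 3, 6, 10, 11, 13, 14, 15}
Then, (A ∪ B) ∪ C = {1, 3, 6, 7, 10, 11, 13, 14, 15}

{1, 3, 6, 7, 10, 11, 13, 14, 15}


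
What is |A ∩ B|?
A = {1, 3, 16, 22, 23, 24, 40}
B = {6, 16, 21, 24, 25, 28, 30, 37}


Set A = {1, 3, 16, 22, 23, 24, 40}
Set B = {6, 16, 21, 24, 25, 28, 30, 37}
A ∩ B = {16, 24}
|A ∩ B| = 2

2


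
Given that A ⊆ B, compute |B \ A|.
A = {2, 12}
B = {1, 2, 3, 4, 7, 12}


Set A = {2, 12}, |A| = 2
Set B = {1, 2, 3, 4, 7, 12}, |B| = 6
Since A ⊆ B: B \ A = {1, 3, 4, 7}
|B| - |A| = 6 - 2 = 4

4


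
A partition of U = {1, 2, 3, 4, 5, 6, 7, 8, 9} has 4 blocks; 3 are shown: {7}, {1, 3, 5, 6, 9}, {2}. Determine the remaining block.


U = {1, 2, 3, 4, 5, 6, 7, 8, 9}
Shown blocks: {7}, {1, 3, 5, 6, 9}, {2}
A partition's blocks are pairwise disjoint and cover U, so the missing block = U \ (union of shown blocks).
Union of shown blocks: {1, 2, 3, 5, 6, 7, 9}
Missing block = U \ (union) = {4, 8}

{4, 8}


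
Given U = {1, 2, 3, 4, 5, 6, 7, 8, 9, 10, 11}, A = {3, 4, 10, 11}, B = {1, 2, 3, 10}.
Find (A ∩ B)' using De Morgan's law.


U = {1, 2, 3, 4, 5, 6, 7, 8, 9, 10, 11}
A = {3, 4, 10, 11}, B = {1, 2, 3, 10}
A ∩ B = {3, 10}
(A ∩ B)' = U \ (A ∩ B) = {1, 2, 4, 5, 6, 7, 8, 9, 11}
Verification via A' ∪ B': A' = {1, 2, 5, 6, 7, 8, 9}, B' = {4, 5, 6, 7, 8, 9, 11}
A' ∪ B' = {1, 2, 4, 5, 6, 7, 8, 9, 11} ✓

{1, 2, 4, 5, 6, 7, 8, 9, 11}


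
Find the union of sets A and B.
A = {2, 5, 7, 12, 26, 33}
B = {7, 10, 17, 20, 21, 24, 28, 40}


Set A = {2, 5, 7, 12, 26, 33}
Set B = {7, 10, 17, 20, 21, 24, 28, 40}
A ∪ B includes all elements in either set.
Elements from A: {2, 5, 7, 12, 26, 33}
Elements from B not already included: {10, 17, 20, 21, 24, 28, 40}
A ∪ B = {2, 5, 7, 10, 12, 17, 20, 21, 24, 26, 28, 33, 40}

{2, 5, 7, 10, 12, 17, 20, 21, 24, 26, 28, 33, 40}


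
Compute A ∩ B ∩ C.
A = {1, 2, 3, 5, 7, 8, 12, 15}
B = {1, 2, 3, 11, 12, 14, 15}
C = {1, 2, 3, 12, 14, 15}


Set A = {1, 2, 3, 5, 7, 8, 12, 15}
Set B = {1, 2, 3, 11, 12, 14, 15}
Set C = {1, 2, 3, 12, 14, 15}
First, A ∩ B = {1, 2, 3, 12, 15}
Then, (A ∩ B) ∩ C = {1, 2, 3, 12, 15}

{1, 2, 3, 12, 15}


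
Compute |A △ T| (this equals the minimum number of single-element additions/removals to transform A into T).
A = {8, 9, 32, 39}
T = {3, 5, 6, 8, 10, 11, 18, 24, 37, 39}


Set A = {8, 9, 32, 39}
Set T = {3, 5, 6, 8, 10, 11, 18, 24, 37, 39}
Elements to remove from A (in A, not in T): {9, 32} → 2 removals
Elements to add to A (in T, not in A): {3, 5, 6, 10, 11, 18, 24, 37} → 8 additions
Total edits = 2 + 8 = 10

10


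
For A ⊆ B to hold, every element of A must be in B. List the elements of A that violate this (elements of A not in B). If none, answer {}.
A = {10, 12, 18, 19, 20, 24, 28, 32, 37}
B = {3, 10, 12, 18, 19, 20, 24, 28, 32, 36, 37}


Set A = {10, 12, 18, 19, 20, 24, 28, 32, 37}
Set B = {3, 10, 12, 18, 19, 20, 24, 28, 32, 36, 37}
Check each element of A against B:
10 ∈ B, 12 ∈ B, 18 ∈ B, 19 ∈ B, 20 ∈ B, 24 ∈ B, 28 ∈ B, 32 ∈ B, 37 ∈ B
Elements of A not in B: {}

{}


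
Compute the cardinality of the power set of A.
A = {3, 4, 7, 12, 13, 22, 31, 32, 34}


Set A = {3, 4, 7, 12, 13, 22, 31, 32, 34}
|A| = 9
The power set P(A) contains all subsets of A.
|P(A)| = 2^|A| = 2^9 = 512

512


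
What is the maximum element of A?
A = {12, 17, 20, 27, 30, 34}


Set A = {12, 17, 20, 27, 30, 34}
Elements in ascending order: 12, 17, 20, 27, 30, 34
The largest element is 34.

34


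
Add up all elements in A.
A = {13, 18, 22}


Set A = {13, 18, 22}
Sum = 13 + 18 + 22 = 53

53


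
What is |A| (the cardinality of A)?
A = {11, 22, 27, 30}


Set A = {11, 22, 27, 30}
Listing elements: 11, 22, 27, 30
Counting: 4 elements
|A| = 4

4


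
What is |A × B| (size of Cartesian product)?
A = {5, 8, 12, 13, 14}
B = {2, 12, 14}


Set A = {5, 8, 12, 13, 14} has 5 elements.
Set B = {2, 12, 14} has 3 elements.
|A × B| = |A| × |B| = 5 × 3 = 15

15


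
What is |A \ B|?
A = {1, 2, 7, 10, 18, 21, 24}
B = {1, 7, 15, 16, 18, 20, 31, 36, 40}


Set A = {1, 2, 7, 10, 18, 21, 24}
Set B = {1, 7, 15, 16, 18, 20, 31, 36, 40}
A \ B = {2, 10, 21, 24}
|A \ B| = 4

4


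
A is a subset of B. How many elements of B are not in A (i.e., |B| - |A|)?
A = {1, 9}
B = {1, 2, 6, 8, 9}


Set A = {1, 9}, |A| = 2
Set B = {1, 2, 6, 8, 9}, |B| = 5
Since A ⊆ B: B \ A = {2, 6, 8}
|B| - |A| = 5 - 2 = 3

3


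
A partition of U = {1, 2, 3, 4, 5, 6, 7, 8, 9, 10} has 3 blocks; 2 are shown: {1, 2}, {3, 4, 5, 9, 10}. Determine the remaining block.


U = {1, 2, 3, 4, 5, 6, 7, 8, 9, 10}
Shown blocks: {1, 2}, {3, 4, 5, 9, 10}
A partition's blocks are pairwise disjoint and cover U, so the missing block = U \ (union of shown blocks).
Union of shown blocks: {1, 2, 3, 4, 5, 9, 10}
Missing block = U \ (union) = {6, 7, 8}

{6, 7, 8}


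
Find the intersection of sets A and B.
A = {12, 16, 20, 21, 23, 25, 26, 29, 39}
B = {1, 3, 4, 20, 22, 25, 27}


Set A = {12, 16, 20, 21, 23, 25, 26, 29, 39}
Set B = {1, 3, 4, 20, 22, 25, 27}
A ∩ B includes only elements in both sets.
Check each element of A against B:
12 ✗, 16 ✗, 20 ✓, 21 ✗, 23 ✗, 25 ✓, 26 ✗, 29 ✗, 39 ✗
A ∩ B = {20, 25}

{20, 25}


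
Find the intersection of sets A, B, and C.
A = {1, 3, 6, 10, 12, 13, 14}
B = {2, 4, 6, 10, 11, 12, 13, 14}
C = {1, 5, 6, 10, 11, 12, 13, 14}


Set A = {1, 3, 6, 10, 12, 13, 14}
Set B = {2, 4, 6, 10, 11, 12, 13, 14}
Set C = {1, 5, 6, 10, 11, 12, 13, 14}
First, A ∩ B = {6, 10, 12, 13, 14}
Then, (A ∩ B) ∩ C = {6, 10, 12, 13, 14}

{6, 10, 12, 13, 14}


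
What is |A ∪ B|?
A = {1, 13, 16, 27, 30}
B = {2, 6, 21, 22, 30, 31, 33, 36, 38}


Set A = {1, 13, 16, 27, 30}, |A| = 5
Set B = {2, 6, 21, 22, 30, 31, 33, 36, 38}, |B| = 9
A ∩ B = {30}, |A ∩ B| = 1
|A ∪ B| = |A| + |B| - |A ∩ B| = 5 + 9 - 1 = 13

13


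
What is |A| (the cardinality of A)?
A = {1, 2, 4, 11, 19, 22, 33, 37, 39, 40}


Set A = {1, 2, 4, 11, 19, 22, 33, 37, 39, 40}
Listing elements: 1, 2, 4, 11, 19, 22, 33, 37, 39, 40
Counting: 10 elements
|A| = 10

10


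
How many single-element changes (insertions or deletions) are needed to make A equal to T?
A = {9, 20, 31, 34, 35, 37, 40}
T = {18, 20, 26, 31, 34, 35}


Set A = {9, 20, 31, 34, 35, 37, 40}
Set T = {18, 20, 26, 31, 34, 35}
Elements to remove from A (in A, not in T): {9, 37, 40} → 3 removals
Elements to add to A (in T, not in A): {18, 26} → 2 additions
Total edits = 3 + 2 = 5

5


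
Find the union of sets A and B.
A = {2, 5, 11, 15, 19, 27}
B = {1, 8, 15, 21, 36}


Set A = {2, 5, 11, 15, 19, 27}
Set B = {1, 8, 15, 21, 36}
A ∪ B includes all elements in either set.
Elements from A: {2, 5, 11, 15, 19, 27}
Elements from B not already included: {1, 8, 21, 36}
A ∪ B = {1, 2, 5, 8, 11, 15, 19, 21, 27, 36}

{1, 2, 5, 8, 11, 15, 19, 21, 27, 36}


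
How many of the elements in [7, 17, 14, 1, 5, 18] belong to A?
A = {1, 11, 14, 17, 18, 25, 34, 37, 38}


Set A = {1, 11, 14, 17, 18, 25, 34, 37, 38}
Candidates: [7, 17, 14, 1, 5, 18]
Check each candidate:
7 ∉ A, 17 ∈ A, 14 ∈ A, 1 ∈ A, 5 ∉ A, 18 ∈ A
Count of candidates in A: 4

4


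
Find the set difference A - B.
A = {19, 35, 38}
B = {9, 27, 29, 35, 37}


Set A = {19, 35, 38}
Set B = {9, 27, 29, 35, 37}
A \ B includes elements in A that are not in B.
Check each element of A:
19 (not in B, keep), 35 (in B, remove), 38 (not in B, keep)
A \ B = {19, 38}

{19, 38}


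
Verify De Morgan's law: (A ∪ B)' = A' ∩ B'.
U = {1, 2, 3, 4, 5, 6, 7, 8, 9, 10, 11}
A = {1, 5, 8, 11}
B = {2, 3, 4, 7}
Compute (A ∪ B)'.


U = {1, 2, 3, 4, 5, 6, 7, 8, 9, 10, 11}
A = {1, 5, 8, 11}, B = {2, 3, 4, 7}
A ∪ B = {1, 2, 3, 4, 5, 7, 8, 11}
(A ∪ B)' = U \ (A ∪ B) = {6, 9, 10}
Verification via A' ∩ B': A' = {2, 3, 4, 6, 7, 9, 10}, B' = {1, 5, 6, 8, 9, 10, 11}
A' ∩ B' = {6, 9, 10} ✓

{6, 9, 10}


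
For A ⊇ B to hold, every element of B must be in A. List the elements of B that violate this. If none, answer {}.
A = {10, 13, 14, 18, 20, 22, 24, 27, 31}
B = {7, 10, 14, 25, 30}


Set A = {10, 13, 14, 18, 20, 22, 24, 27, 31}
Set B = {7, 10, 14, 25, 30}
Check each element of B against A:
7 ∉ A (include), 10 ∈ A, 14 ∈ A, 25 ∉ A (include), 30 ∉ A (include)
Elements of B not in A: {7, 25, 30}

{7, 25, 30}


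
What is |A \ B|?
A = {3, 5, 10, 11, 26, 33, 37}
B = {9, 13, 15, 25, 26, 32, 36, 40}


Set A = {3, 5, 10, 11, 26, 33, 37}
Set B = {9, 13, 15, 25, 26, 32, 36, 40}
A \ B = {3, 5, 10, 11, 33, 37}
|A \ B| = 6

6


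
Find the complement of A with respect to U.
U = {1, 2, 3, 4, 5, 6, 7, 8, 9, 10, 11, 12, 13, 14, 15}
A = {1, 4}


Universal set U = {1, 2, 3, 4, 5, 6, 7, 8, 9, 10, 11, 12, 13, 14, 15}
Set A = {1, 4}
A' = U \ A = elements in U but not in A
Checking each element of U:
1 (in A, exclude), 2 (not in A, include), 3 (not in A, include), 4 (in A, exclude), 5 (not in A, include), 6 (not in A, include), 7 (not in A, include), 8 (not in A, include), 9 (not in A, include), 10 (not in A, include), 11 (not in A, include), 12 (not in A, include), 13 (not in A, include), 14 (not in A, include), 15 (not in A, include)
A' = {2, 3, 5, 6, 7, 8, 9, 10, 11, 12, 13, 14, 15}

{2, 3, 5, 6, 7, 8, 9, 10, 11, 12, 13, 14, 15}


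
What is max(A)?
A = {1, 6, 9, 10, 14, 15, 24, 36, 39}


Set A = {1, 6, 9, 10, 14, 15, 24, 36, 39}
Elements in ascending order: 1, 6, 9, 10, 14, 15, 24, 36, 39
The largest element is 39.

39


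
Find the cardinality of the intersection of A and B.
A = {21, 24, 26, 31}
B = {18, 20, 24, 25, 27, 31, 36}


Set A = {21, 24, 26, 31}
Set B = {18, 20, 24, 25, 27, 31, 36}
A ∩ B = {24, 31}
|A ∩ B| = 2

2


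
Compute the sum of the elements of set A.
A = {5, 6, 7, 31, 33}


Set A = {5, 6, 7, 31, 33}
Sum = 5 + 6 + 7 + 31 + 33 = 82

82


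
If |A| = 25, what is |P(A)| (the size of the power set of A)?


The set has 25 elements.
The power set contains all possible subsets.
|P(A)| = 2^|A| = 2^25 = 33554432

33554432


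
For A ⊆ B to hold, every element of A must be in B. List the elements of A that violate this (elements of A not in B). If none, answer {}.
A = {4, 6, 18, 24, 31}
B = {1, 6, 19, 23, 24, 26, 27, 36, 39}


Set A = {4, 6, 18, 24, 31}
Set B = {1, 6, 19, 23, 24, 26, 27, 36, 39}
Check each element of A against B:
4 ∉ B (include), 6 ∈ B, 18 ∉ B (include), 24 ∈ B, 31 ∉ B (include)
Elements of A not in B: {4, 18, 31}

{4, 18, 31}


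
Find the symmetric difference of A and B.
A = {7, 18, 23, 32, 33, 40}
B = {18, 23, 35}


Set A = {7, 18, 23, 32, 33, 40}
Set B = {18, 23, 35}
A △ B = (A \ B) ∪ (B \ A)
Elements in A but not B: {7, 32, 33, 40}
Elements in B but not A: {35}
A △ B = {7, 32, 33, 35, 40}

{7, 32, 33, 35, 40}


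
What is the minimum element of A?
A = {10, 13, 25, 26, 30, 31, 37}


Set A = {10, 13, 25, 26, 30, 31, 37}
Elements in ascending order: 10, 13, 25, 26, 30, 31, 37
The smallest element is 10.

10


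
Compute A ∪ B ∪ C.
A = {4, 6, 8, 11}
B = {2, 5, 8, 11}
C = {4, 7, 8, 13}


Set A = {4, 6, 8, 11}
Set B = {2, 5, 8, 11}
Set C = {4, 7, 8, 13}
First, A ∪ B = {2, 4, 5, 6, 8, 11}
Then, (A ∪ B) ∪ C = {2, 4, 5, 6, 7, 8, 11, 13}

{2, 4, 5, 6, 7, 8, 11, 13}


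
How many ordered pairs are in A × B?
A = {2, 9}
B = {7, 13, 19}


Set A = {2, 9} has 2 elements.
Set B = {7, 13, 19} has 3 elements.
|A × B| = |A| × |B| = 2 × 3 = 6

6


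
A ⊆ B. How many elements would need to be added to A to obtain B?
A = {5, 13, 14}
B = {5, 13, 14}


Set A = {5, 13, 14}, |A| = 3
Set B = {5, 13, 14}, |B| = 3
Since A ⊆ B: B \ A = {}
|B| - |A| = 3 - 3 = 0

0


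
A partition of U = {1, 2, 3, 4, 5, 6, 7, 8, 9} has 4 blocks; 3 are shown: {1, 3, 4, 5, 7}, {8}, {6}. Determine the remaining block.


U = {1, 2, 3, 4, 5, 6, 7, 8, 9}
Shown blocks: {1, 3, 4, 5, 7}, {8}, {6}
A partition's blocks are pairwise disjoint and cover U, so the missing block = U \ (union of shown blocks).
Union of shown blocks: {1, 3, 4, 5, 6, 7, 8}
Missing block = U \ (union) = {2, 9}

{2, 9}


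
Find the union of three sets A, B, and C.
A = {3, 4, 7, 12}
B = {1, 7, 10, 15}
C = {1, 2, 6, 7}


Set A = {3, 4, 7, 12}
Set B = {1, 7, 10, 15}
Set C = {1, 2, 6, 7}
First, A ∪ B = {1, 3, 4, 7, 10, 12, 15}
Then, (A ∪ B) ∪ C = {1, 2, 3, 4, 6, 7, 10, 12, 15}

{1, 2, 3, 4, 6, 7, 10, 12, 15}


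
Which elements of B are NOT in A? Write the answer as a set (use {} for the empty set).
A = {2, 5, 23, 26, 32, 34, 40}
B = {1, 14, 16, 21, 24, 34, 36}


Set A = {2, 5, 23, 26, 32, 34, 40}
Set B = {1, 14, 16, 21, 24, 34, 36}
Check each element of B against A:
1 ∉ A (include), 14 ∉ A (include), 16 ∉ A (include), 21 ∉ A (include), 24 ∉ A (include), 34 ∈ A, 36 ∉ A (include)
Elements of B not in A: {1, 14, 16, 21, 24, 36}

{1, 14, 16, 21, 24, 36}


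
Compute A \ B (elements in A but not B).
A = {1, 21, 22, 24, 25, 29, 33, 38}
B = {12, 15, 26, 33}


Set A = {1, 21, 22, 24, 25, 29, 33, 38}
Set B = {12, 15, 26, 33}
A \ B includes elements in A that are not in B.
Check each element of A:
1 (not in B, keep), 21 (not in B, keep), 22 (not in B, keep), 24 (not in B, keep), 25 (not in B, keep), 29 (not in B, keep), 33 (in B, remove), 38 (not in B, keep)
A \ B = {1, 21, 22, 24, 25, 29, 38}

{1, 21, 22, 24, 25, 29, 38}


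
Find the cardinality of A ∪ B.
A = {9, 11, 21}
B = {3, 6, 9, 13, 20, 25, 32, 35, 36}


Set A = {9, 11, 21}, |A| = 3
Set B = {3, 6, 9, 13, 20, 25, 32, 35, 36}, |B| = 9
A ∩ B = {9}, |A ∩ B| = 1
|A ∪ B| = |A| + |B| - |A ∩ B| = 3 + 9 - 1 = 11

11


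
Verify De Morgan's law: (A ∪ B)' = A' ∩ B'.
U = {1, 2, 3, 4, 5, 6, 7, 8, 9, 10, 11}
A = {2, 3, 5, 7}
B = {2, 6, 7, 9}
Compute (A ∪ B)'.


U = {1, 2, 3, 4, 5, 6, 7, 8, 9, 10, 11}
A = {2, 3, 5, 7}, B = {2, 6, 7, 9}
A ∪ B = {2, 3, 5, 6, 7, 9}
(A ∪ B)' = U \ (A ∪ B) = {1, 4, 8, 10, 11}
Verification via A' ∩ B': A' = {1, 4, 6, 8, 9, 10, 11}, B' = {1, 3, 4, 5, 8, 10, 11}
A' ∩ B' = {1, 4, 8, 10, 11} ✓

{1, 4, 8, 10, 11}


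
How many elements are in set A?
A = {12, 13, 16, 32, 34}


Set A = {12, 13, 16, 32, 34}
Listing elements: 12, 13, 16, 32, 34
Counting: 5 elements
|A| = 5

5


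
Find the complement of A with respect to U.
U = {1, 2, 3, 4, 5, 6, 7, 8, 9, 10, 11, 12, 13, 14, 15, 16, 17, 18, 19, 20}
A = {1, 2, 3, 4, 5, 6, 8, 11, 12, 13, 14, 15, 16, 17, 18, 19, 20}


Universal set U = {1, 2, 3, 4, 5, 6, 7, 8, 9, 10, 11, 12, 13, 14, 15, 16, 17, 18, 19, 20}
Set A = {1, 2, 3, 4, 5, 6, 8, 11, 12, 13, 14, 15, 16, 17, 18, 19, 20}
A' = U \ A = elements in U but not in A
Checking each element of U:
1 (in A, exclude), 2 (in A, exclude), 3 (in A, exclude), 4 (in A, exclude), 5 (in A, exclude), 6 (in A, exclude), 7 (not in A, include), 8 (in A, exclude), 9 (not in A, include), 10 (not in A, include), 11 (in A, exclude), 12 (in A, exclude), 13 (in A, exclude), 14 (in A, exclude), 15 (in A, exclude), 16 (in A, exclude), 17 (in A, exclude), 18 (in A, exclude), 19 (in A, exclude), 20 (in A, exclude)
A' = {7, 9, 10}

{7, 9, 10}


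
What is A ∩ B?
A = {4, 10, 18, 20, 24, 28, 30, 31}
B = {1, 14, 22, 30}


Set A = {4, 10, 18, 20, 24, 28, 30, 31}
Set B = {1, 14, 22, 30}
A ∩ B includes only elements in both sets.
Check each element of A against B:
4 ✗, 10 ✗, 18 ✗, 20 ✗, 24 ✗, 28 ✗, 30 ✓, 31 ✗
A ∩ B = {30}

{30}


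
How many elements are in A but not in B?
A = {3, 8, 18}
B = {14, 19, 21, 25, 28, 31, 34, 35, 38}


Set A = {3, 8, 18}
Set B = {14, 19, 21, 25, 28, 31, 34, 35, 38}
A \ B = {3, 8, 18}
|A \ B| = 3

3


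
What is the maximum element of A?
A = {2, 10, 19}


Set A = {2, 10, 19}
Elements in ascending order: 2, 10, 19
The largest element is 19.

19


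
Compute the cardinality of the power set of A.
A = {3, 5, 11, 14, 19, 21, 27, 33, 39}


Set A = {3, 5, 11, 14, 19, 21, 27, 33, 39}
|A| = 9
The power set P(A) contains all subsets of A.
|P(A)| = 2^|A| = 2^9 = 512

512


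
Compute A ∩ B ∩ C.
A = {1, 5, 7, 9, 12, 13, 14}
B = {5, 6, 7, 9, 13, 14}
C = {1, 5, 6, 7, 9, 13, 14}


Set A = {1, 5, 7, 9, 12, 13, 14}
Set B = {5, 6, 7, 9, 13, 14}
Set C = {1, 5, 6, 7, 9, 13, 14}
First, A ∩ B = {5, 7, 9, 13, 14}
Then, (A ∩ B) ∩ C = {5, 7, 9, 13, 14}

{5, 7, 9, 13, 14}


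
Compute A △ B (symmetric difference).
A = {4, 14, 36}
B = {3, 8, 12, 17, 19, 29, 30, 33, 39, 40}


Set A = {4, 14, 36}
Set B = {3, 8, 12, 17, 19, 29, 30, 33, 39, 40}
A △ B = (A \ B) ∪ (B \ A)
Elements in A but not B: {4, 14, 36}
Elements in B but not A: {3, 8, 12, 17, 19, 29, 30, 33, 39, 40}
A △ B = {3, 4, 8, 12, 14, 17, 19, 29, 30, 33, 36, 39, 40}

{3, 4, 8, 12, 14, 17, 19, 29, 30, 33, 36, 39, 40}


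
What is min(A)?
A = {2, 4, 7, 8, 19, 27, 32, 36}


Set A = {2, 4, 7, 8, 19, 27, 32, 36}
Elements in ascending order: 2, 4, 7, 8, 19, 27, 32, 36
The smallest element is 2.

2


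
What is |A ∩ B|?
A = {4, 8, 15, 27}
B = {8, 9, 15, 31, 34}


Set A = {4, 8, 15, 27}
Set B = {8, 9, 15, 31, 34}
A ∩ B = {8, 15}
|A ∩ B| = 2

2


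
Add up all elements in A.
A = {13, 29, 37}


Set A = {13, 29, 37}
Sum = 13 + 29 + 37 = 79

79


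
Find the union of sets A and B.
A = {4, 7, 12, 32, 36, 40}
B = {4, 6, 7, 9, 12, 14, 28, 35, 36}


Set A = {4, 7, 12, 32, 36, 40}
Set B = {4, 6, 7, 9, 12, 14, 28, 35, 36}
A ∪ B includes all elements in either set.
Elements from A: {4, 7, 12, 32, 36, 40}
Elements from B not already included: {6, 9, 14, 28, 35}
A ∪ B = {4, 6, 7, 9, 12, 14, 28, 32, 35, 36, 40}

{4, 6, 7, 9, 12, 14, 28, 32, 35, 36, 40}


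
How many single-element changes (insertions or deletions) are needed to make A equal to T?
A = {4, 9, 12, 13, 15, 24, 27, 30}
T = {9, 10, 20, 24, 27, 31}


Set A = {4, 9, 12, 13, 15, 24, 27, 30}
Set T = {9, 10, 20, 24, 27, 31}
Elements to remove from A (in A, not in T): {4, 12, 13, 15, 30} → 5 removals
Elements to add to A (in T, not in A): {10, 20, 31} → 3 additions
Total edits = 5 + 3 = 8

8


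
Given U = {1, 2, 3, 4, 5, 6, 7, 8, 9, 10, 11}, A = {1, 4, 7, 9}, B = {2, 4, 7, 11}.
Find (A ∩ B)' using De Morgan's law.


U = {1, 2, 3, 4, 5, 6, 7, 8, 9, 10, 11}
A = {1, 4, 7, 9}, B = {2, 4, 7, 11}
A ∩ B = {4, 7}
(A ∩ B)' = U \ (A ∩ B) = {1, 2, 3, 5, 6, 8, 9, 10, 11}
Verification via A' ∪ B': A' = {2, 3, 5, 6, 8, 10, 11}, B' = {1, 3, 5, 6, 8, 9, 10}
A' ∪ B' = {1, 2, 3, 5, 6, 8, 9, 10, 11} ✓

{1, 2, 3, 5, 6, 8, 9, 10, 11}


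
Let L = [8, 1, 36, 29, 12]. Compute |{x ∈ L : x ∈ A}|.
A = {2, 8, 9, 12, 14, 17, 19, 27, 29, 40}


Set A = {2, 8, 9, 12, 14, 17, 19, 27, 29, 40}
Candidates: [8, 1, 36, 29, 12]
Check each candidate:
8 ∈ A, 1 ∉ A, 36 ∉ A, 29 ∈ A, 12 ∈ A
Count of candidates in A: 3

3


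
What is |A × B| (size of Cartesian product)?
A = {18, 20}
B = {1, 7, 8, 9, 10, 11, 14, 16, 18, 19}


Set A = {18, 20} has 2 elements.
Set B = {1, 7, 8, 9, 10, 11, 14, 16, 18, 19} has 10 elements.
|A × B| = |A| × |B| = 2 × 10 = 20

20


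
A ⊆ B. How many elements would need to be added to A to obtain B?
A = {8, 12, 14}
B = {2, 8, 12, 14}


Set A = {8, 12, 14}, |A| = 3
Set B = {2, 8, 12, 14}, |B| = 4
Since A ⊆ B: B \ A = {2}
|B| - |A| = 4 - 3 = 1

1


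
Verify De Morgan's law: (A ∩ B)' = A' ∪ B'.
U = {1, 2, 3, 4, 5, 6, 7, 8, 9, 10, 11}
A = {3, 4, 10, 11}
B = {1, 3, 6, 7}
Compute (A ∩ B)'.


U = {1, 2, 3, 4, 5, 6, 7, 8, 9, 10, 11}
A = {3, 4, 10, 11}, B = {1, 3, 6, 7}
A ∩ B = {3}
(A ∩ B)' = U \ (A ∩ B) = {1, 2, 4, 5, 6, 7, 8, 9, 10, 11}
Verification via A' ∪ B': A' = {1, 2, 5, 6, 7, 8, 9}, B' = {2, 4, 5, 8, 9, 10, 11}
A' ∪ B' = {1, 2, 4, 5, 6, 7, 8, 9, 10, 11} ✓

{1, 2, 4, 5, 6, 7, 8, 9, 10, 11}


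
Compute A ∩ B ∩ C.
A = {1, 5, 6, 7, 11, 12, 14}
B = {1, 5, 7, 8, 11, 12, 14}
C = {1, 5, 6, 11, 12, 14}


Set A = {1, 5, 6, 7, 11, 12, 14}
Set B = {1, 5, 7, 8, 11, 12, 14}
Set C = {1, 5, 6, 11, 12, 14}
First, A ∩ B = {1, 5, 7, 11, 12, 14}
Then, (A ∩ B) ∩ C = {1, 5, 11, 12, 14}

{1, 5, 11, 12, 14}


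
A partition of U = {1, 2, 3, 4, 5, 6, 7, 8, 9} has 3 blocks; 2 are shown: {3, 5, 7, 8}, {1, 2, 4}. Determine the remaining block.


U = {1, 2, 3, 4, 5, 6, 7, 8, 9}
Shown blocks: {3, 5, 7, 8}, {1, 2, 4}
A partition's blocks are pairwise disjoint and cover U, so the missing block = U \ (union of shown blocks).
Union of shown blocks: {1, 2, 3, 4, 5, 7, 8}
Missing block = U \ (union) = {6, 9}

{6, 9}


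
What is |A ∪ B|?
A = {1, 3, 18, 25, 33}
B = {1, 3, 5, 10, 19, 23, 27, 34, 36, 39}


Set A = {1, 3, 18, 25, 33}, |A| = 5
Set B = {1, 3, 5, 10, 19, 23, 27, 34, 36, 39}, |B| = 10
A ∩ B = {1, 3}, |A ∩ B| = 2
|A ∪ B| = |A| + |B| - |A ∩ B| = 5 + 10 - 2 = 13

13
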